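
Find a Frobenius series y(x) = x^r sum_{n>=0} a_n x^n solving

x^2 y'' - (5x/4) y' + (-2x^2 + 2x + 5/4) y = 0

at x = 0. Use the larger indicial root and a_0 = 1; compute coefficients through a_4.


Write in Frobenius form y'' + (p(x)/x) y' + (q(x)/x^2) y = 0:
  p(x) = -5/4,  q(x) = -2x^2 + 2x + 5/4.
Indicial equation: r(r-1) + (-5/4) r + (5/4) = 0 -> roots r_1 = 5/4, r_2 = 1.
Take r = r_1 = 5/4. Let y(x) = x^r sum_{n>=0} a_n x^n with a_0 = 1.
Substitute y = x^r sum a_n x^n and match x^{r+n}. The recurrence is
  D(n) a_n + 2 a_{n-1} - 2 a_{n-2} = 0,  where D(n) = (r+n)(r+n-1) + (-5/4)(r+n) + (5/4).
  a_n = [-2 a_{n-1} + 2 a_{n-2}] / D(n).
Since the indicial polynomial factors as (r - r_1)(r - r_2), D(n) = (r_1 + n - r_1)(r_1 + n - r_2) = n(n + 1/4).
Evaluating step by step (a_0 = 1):
  n = 1: D(1) = 1(1 + 1/4) = 5/4; numerator = -2(1) = -2; a_1 = (-2)/(5/4) = -8/5
  n = 2: D(2) = 2(2 + 1/4) = 9/2; numerator = -2(-8/5) + 2(1) = 26/5; a_2 = (26/5)/(9/2) = 52/45
  n = 3: D(3) = 3(3 + 1/4) = 39/4; numerator = -2(52/45) + 2(-8/5) = -248/45; a_3 = (-248/45)/(39/4) = -992/1755
  n = 4: D(4) = 4(4 + 1/4) = 17; numerator = -2(-992/1755) + 2(52/45) = 1208/351; a_4 = (1208/351)/(17) = 1208/5967

r = 5/4; a_0 = 1; a_1 = -8/5; a_2 = 52/45; a_3 = -992/1755; a_4 = 1208/5967


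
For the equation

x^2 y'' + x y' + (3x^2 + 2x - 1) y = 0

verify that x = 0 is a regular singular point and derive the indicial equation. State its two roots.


Divide by x^2 to reach normal form y'' + P_1(x) y' + P_2(x) y = 0 with P_1(x) = 1/x and P_2(x) = 3 + 2/x - 1/x^2.
x = 0 is a singular point because the y'-coefficient 1/x has a pole at x = 0 and the y-coefficient 3 + 2/x - 1/x^2 has a pole at x = 0.
It is a regular singular point because x P_1(x) = p(x) = 1 and x^2 P_2(x) = q(x) = 3x^2 + 2x - 1 are polynomials, hence analytic at x = 0.
p(0) = 1,  q(0) = -1.
Indicial equation: r(r-1) + p(0) r + q(0) = 0, i.e. r^2 + (p(0) - 1) r + q(0) = 0, i.e. r^2 - 1 = 0.
Discriminant: (0)^2 - 4(-1) = 4, so r = (0 ± 2)/2.
Solving: r_1 = 1, r_2 = -1.

indicial: r^2 - 1 = 0; roots r_1 = 1, r_2 = -1


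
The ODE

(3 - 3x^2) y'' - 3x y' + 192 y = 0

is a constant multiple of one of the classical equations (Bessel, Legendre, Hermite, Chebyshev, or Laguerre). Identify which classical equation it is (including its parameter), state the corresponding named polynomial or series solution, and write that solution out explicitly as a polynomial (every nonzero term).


All three coefficients share the factor 3; dividing through by 3 gives  (1 - x^2) y'' - x y' + 64 y = 0.
This matches the Chebyshev equation (1 - x^2) y'' - x y' + n^2 y = 0 (note the -x y' term, not -2x y') with n^2 = 64, so n = 8; the polynomial solution is T_8(x).
With y = sum_k a_k x^k, matching x^k gives (k+2)(k+1) a_{k+2} = (k^2 - n^2) a_k = (k - 8)(k + 8) a_k. The right side vanishes at k = 8, so the series with the parity of 8 terminates at degree 8.
Standard normalization: leading coefficient of T_n is 2^(n-1), so a_8 = 2^7 = 128. Work downward with a_k = (k+1)(k+2) a_{k+2} / ((k - 8)(k + 8)):
  a_6 = (7)(8)(128) / ((6 - 8)(6 + 8)) = 7168/(-28) = -256
  a_4 = (5)(6)(-256) / ((4 - 8)(4 + 8)) = -7680/(-48) = 160
  a_2 = (3)(4)(160) / ((2 - 8)(2 + 8)) = 1920/(-60) = -32
  a_0 = (1)(2)(-32) / ((0 - 8)(0 + 8)) = -64/(-64) = 1
Hence T_8(x) = 128 x^8 - 256 x^6 + 160 x^4 - 32 x^2 + 1.

T_8(x); series = 128 x^8 - 256 x^6 + 160 x^4 - 32 x^2 + 1


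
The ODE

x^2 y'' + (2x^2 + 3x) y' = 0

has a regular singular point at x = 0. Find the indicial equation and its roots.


Divide by x^2 to reach normal form y'' + P_1(x) y' + P_2(x) y = 0 with P_1(x) = 2 + 3/x and P_2(x) = 0.
x = 0 is a singular point because the y'-coefficient 2 + 3/x has a pole at x = 0.
It is a regular singular point because x P_1(x) = p(x) = 2x + 3 and x^2 P_2(x) = q(x) = 0 are polynomials, hence analytic at x = 0.
p(0) = 3,  q(0) = 0.
Indicial equation: r(r-1) + p(0) r + q(0) = 0, i.e. r^2 + (p(0) - 1) r + q(0) = 0, i.e. r^2 + 2 r = 0.
Discriminant: (2)^2 - 4(0) = 4, so r = (-2 ± 2)/2.
Solving: r_1 = 0, r_2 = -2.

indicial: r^2 + 2 r = 0; roots r_1 = 0, r_2 = -2


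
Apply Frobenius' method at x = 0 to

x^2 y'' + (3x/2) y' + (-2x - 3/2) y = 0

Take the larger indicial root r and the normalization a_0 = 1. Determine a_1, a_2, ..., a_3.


Write in Frobenius form y'' + (p(x)/x) y' + (q(x)/x^2) y = 0:
  p(x) = 3/2,  q(x) = -2x - 3/2.
Indicial equation: r(r-1) + (3/2) r + (-3/2) = 0 -> roots r_1 = 1, r_2 = -3/2.
Take r = r_1 = 1. Let y(x) = x^r sum_{n>=0} a_n x^n with a_0 = 1.
Substitute y = x^r sum a_n x^n and match x^{r+n}. The recurrence is
  D(n) a_n - 2 a_{n-1} = 0,  where D(n) = (r+n)(r+n-1) + (3/2)(r+n) + (-3/2).
  a_n = 2 / D(n) * a_{n-1}.
Since the indicial polynomial factors as (r - r_1)(r - r_2), D(n) = (r_1 + n - r_1)(r_1 + n - r_2) = n(n + 5/2).
Evaluating step by step (a_0 = 1):
  n = 1: D(1) = 1(1 + 5/2) = 7/2; numerator = 2(1) = 2; a_1 = (2)/(7/2) = 4/7
  n = 2: D(2) = 2(2 + 5/2) = 9; numerator = 2(4/7) = 8/7; a_2 = (8/7)/(9) = 8/63
  n = 3: D(3) = 3(3 + 5/2) = 33/2; numerator = 2(8/63) = 16/63; a_3 = (16/63)/(33/2) = 32/2079

r = 1; a_0 = 1; a_1 = 4/7; a_2 = 8/63; a_3 = 32/2079


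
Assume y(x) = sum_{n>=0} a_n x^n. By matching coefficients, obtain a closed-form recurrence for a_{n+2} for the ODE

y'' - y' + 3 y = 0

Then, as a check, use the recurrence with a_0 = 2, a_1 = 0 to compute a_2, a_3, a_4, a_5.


Substitute y = sum_n a_n x^n.
y''(x) has coefficient (n+2)(n+1) a_{n+2} at x^n;
-y'(x) has coefficient -(n+1) a_{n+1} at x^n;
3 y(x) has coefficient 3 a_n at x^n.
Matching x^n: (n+2)(n+1) a_{n+2} - (n+1) a_{n+1} + 3 a_n = 0.
Thus a_{n+2} = [(n+1) a_{n+1} - 3 a_n] / ((n+1)(n+2)).

Check with a_0 = 2, a_1 = 0 (apply the recurrence for n = 0, 1, 2, 3): a_0 = 2, a_1 = 0, a_2 = -3, a_3 = -1, a_4 = 1/2, a_5 = 1/4.

a_(n+2) = [(n+1) a_(n+1) - 3 a_n] / ((n+1)(n+2)); check: a_0 = 2, a_1 = 0, a_2 = -3, a_3 = -1, a_4 = 1/2, a_5 = 1/4


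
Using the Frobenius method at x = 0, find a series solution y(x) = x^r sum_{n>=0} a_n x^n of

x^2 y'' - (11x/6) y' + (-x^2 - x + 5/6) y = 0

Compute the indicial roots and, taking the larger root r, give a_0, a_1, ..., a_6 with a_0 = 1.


Write in Frobenius form y'' + (p(x)/x) y' + (q(x)/x^2) y = 0:
  p(x) = -11/6,  q(x) = -x^2 - x + 5/6.
Indicial equation: r(r-1) + (-11/6) r + (5/6) = 0 -> roots r_1 = 5/2, r_2 = 1/3.
Take r = r_1 = 5/2. Let y(x) = x^r sum_{n>=0} a_n x^n with a_0 = 1.
Substitute y = x^r sum a_n x^n and match x^{r+n}. The recurrence is
  D(n) a_n - 1 a_{n-1} - 1 a_{n-2} = 0,  where D(n) = (r+n)(r+n-1) + (-11/6)(r+n) + (5/6).
  a_n = [1 a_{n-1} + 1 a_{n-2}] / D(n).
Since the indicial polynomial factors as (r - r_1)(r - r_2), D(n) = (r_1 + n - r_1)(r_1 + n - r_2) = n(n + 13/6).
Evaluating step by step (a_0 = 1):
  n = 1: D(1) = 1(1 + 13/6) = 19/6; numerator = 1(1) = 1; a_1 = (1)/(19/6) = 6/19
  n = 2: D(2) = 2(2 + 13/6) = 25/3; numerator = 1(6/19) + 1(1) = 25/19; a_2 = (25/19)/(25/3) = 3/19
  n = 3: D(3) = 3(3 + 13/6) = 31/2; numerator = 1(3/19) + 1(6/19) = 9/19; a_3 = (9/19)/(31/2) = 18/589
  n = 4: D(4) = 4(4 + 13/6) = 74/3; numerator = 1(18/589) + 1(3/19) = 111/589; a_4 = (111/589)/(74/3) = 9/1178
  n = 5: D(5) = 5(5 + 13/6) = 215/6; numerator = 1(9/1178) + 1(18/589) = 45/1178; a_5 = (45/1178)/(215/6) = 27/25327
  n = 6: D(6) = 6(6 + 13/6) = 49; numerator = 1(27/25327) + 1(9/1178) = 441/50654; a_6 = (441/50654)/(49) = 9/50654

r = 5/2; a_0 = 1; a_1 = 6/19; a_2 = 3/19; a_3 = 18/589; a_4 = 9/1178; a_5 = 27/25327; a_6 = 9/50654


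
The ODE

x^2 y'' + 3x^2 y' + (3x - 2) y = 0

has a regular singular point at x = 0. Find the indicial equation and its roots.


Divide by x^2 to reach normal form y'' + P_1(x) y' + P_2(x) y = 0 with P_1(x) = 3 and P_2(x) = 3/x - 2/x^2.
x = 0 is a singular point because the y-coefficient 3/x - 2/x^2 has a pole at x = 0.
It is a regular singular point because x P_1(x) = p(x) = 3x and x^2 P_2(x) = q(x) = 3x - 2 are polynomials, hence analytic at x = 0.
p(0) = 0,  q(0) = -2.
Indicial equation: r(r-1) + p(0) r + q(0) = 0, i.e. r^2 + (p(0) - 1) r + q(0) = 0, i.e. r^2 - 1 r - 2 = 0.
Discriminant: (-1)^2 - 4(-2) = 9, so r = (1 ± 3)/2.
Solving: r_1 = 2, r_2 = -1.

indicial: r^2 - 1 r - 2 = 0; roots r_1 = 2, r_2 = -1


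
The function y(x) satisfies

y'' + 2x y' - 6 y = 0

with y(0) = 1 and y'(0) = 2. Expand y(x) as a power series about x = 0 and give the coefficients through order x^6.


Ansatz: y(x) = sum_{n>=0} a_n x^n, so y'(x) = sum_{n>=1} n a_n x^(n-1) and y''(x) = sum_{n>=2} n(n-1) a_n x^(n-2).
Substitute into P(x) y'' + Q(x) y' + R(x) y = 0 with P(x) = 1, Q(x) = 2x, R(x) = -6, and match powers of x.
Initial conditions: a_0 = 1, a_1 = 2.
Setting the coefficient of each power of x to zero and solving order by order (substituting the coefficients already found):
  x^0: 2 a_2 - 6 a_0 = 0  ->  2 a_2 = 6 a_0 = 6  ->  a_2 = 3
  x^1: 6 a_3 - 4 a_1 = 0  ->  6 a_3 = 4 a_1 = 8  ->  a_3 = 4/3
  x^2: 12 a_4 - 2 a_2 = 0  ->  12 a_4 = 2 a_2 = 6  ->  a_4 = 1/2
  x^3: 20 a_5 = 0  ->  a_5 = 0
  x^4: 30 a_6 + 2 a_4 = 0  ->  30 a_6 = -2 a_4 = -1  ->  a_6 = -1/30
Truncated series: y(x) = 1 + 2 x + 3 x^2 + (4/3) x^3 + (1/2) x^4 - (1/30) x^6 + O(x^7).

a_0 = 1; a_1 = 2; a_2 = 3; a_3 = 4/3; a_4 = 1/2; a_5 = 0; a_6 = -1/30


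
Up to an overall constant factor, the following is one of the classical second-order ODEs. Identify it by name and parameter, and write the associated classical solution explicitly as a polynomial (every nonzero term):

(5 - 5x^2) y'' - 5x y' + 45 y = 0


All three coefficients share the factor 5; dividing through by 5 gives  (1 - x^2) y'' - x y' + 9 y = 0.
This matches the Chebyshev equation (1 - x^2) y'' - x y' + n^2 y = 0 (note the -x y' term, not -2x y') with n^2 = 9, so n = 3; the polynomial solution is T_3(x).
With y = sum_k a_k x^k, matching x^k gives (k+2)(k+1) a_{k+2} = (k^2 - n^2) a_k = (k - 3)(k + 3) a_k. The right side vanishes at k = 3, so the series with the parity of 3 terminates at degree 3.
Standard normalization: leading coefficient of T_n is 2^(n-1), so a_3 = 2^2 = 4. Work downward with a_k = (k+1)(k+2) a_{k+2} / ((k - 3)(k + 3)):
  a_1 = (2)(3)(4) / ((1 - 3)(1 + 3)) = 24/(-8) = -3
Hence T_3(x) = 4 x^3 - 3 x.

T_3(x); series = 4 x^3 - 3 x


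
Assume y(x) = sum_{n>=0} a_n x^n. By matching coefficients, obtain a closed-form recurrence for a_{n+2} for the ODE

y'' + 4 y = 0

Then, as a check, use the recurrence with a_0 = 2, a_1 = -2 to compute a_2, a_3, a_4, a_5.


Substitute y = sum_n a_n x^n into y'' + (const) y = 0.
y''(x) = sum_{n>=0} (n+2)(n+1) a_{n+2} x^n.
The ODE becomes sum_n [(n+2)(n+1) a_{n+2} + 4 a_n] x^n = 0.
Setting each coefficient to zero gives the recurrence:
  (n+2)(n+1) a_{n+2} + 4 a_n = 0,
  a_{n+2} = -4 / ((n+1)(n+2)) a_n.

Check with a_0 = 2, a_1 = -2 (apply the recurrence for n = 0, 1, 2, 3): a_0 = 2, a_1 = -2, a_2 = -4, a_3 = 4/3, a_4 = 4/3, a_5 = -4/15.

a_{n+2} = -4/((n+1)(n+2)) * a_n; check: a_0 = 2, a_1 = -2, a_2 = -4, a_3 = 4/3, a_4 = 4/3, a_5 = -4/15


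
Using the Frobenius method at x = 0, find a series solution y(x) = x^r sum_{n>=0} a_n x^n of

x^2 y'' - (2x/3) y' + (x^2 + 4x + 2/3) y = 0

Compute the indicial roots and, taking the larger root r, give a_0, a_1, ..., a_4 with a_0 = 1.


Write in Frobenius form y'' + (p(x)/x) y' + (q(x)/x^2) y = 0:
  p(x) = -2/3,  q(x) = x^2 + 4x + 2/3.
Indicial equation: r(r-1) + (-2/3) r + (2/3) = 0 -> roots r_1 = 1, r_2 = 2/3.
Take r = r_1 = 1. Let y(x) = x^r sum_{n>=0} a_n x^n with a_0 = 1.
Substitute y = x^r sum a_n x^n and match x^{r+n}. The recurrence is
  D(n) a_n + 4 a_{n-1} + 1 a_{n-2} = 0,  where D(n) = (r+n)(r+n-1) + (-2/3)(r+n) + (2/3).
  a_n = [-4 a_{n-1} - 1 a_{n-2}] / D(n).
Since the indicial polynomial factors as (r - r_1)(r - r_2), D(n) = (r_1 + n - r_1)(r_1 + n - r_2) = n(n + 1/3).
Evaluating step by step (a_0 = 1):
  n = 1: D(1) = 1(1 + 1/3) = 4/3; numerator = -4(1) = -4; a_1 = (-4)/(4/3) = -3
  n = 2: D(2) = 2(2 + 1/3) = 14/3; numerator = -4(-3) - 1(1) = 11; a_2 = (11)/(14/3) = 33/14
  n = 3: D(3) = 3(3 + 1/3) = 10; numerator = -4(33/14) - 1(-3) = -45/7; a_3 = (-45/7)/(10) = -9/14
  n = 4: D(4) = 4(4 + 1/3) = 52/3; numerator = -4(-9/14) - 1(33/14) = 3/14; a_4 = (3/14)/(52/3) = 9/728

r = 1; a_0 = 1; a_1 = -3; a_2 = 33/14; a_3 = -9/14; a_4 = 9/728


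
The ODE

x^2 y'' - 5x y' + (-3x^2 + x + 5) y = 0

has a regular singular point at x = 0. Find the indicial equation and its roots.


Divide by x^2 to reach normal form y'' + P_1(x) y' + P_2(x) y = 0 with P_1(x) = -5/x and P_2(x) = -3 + 1/x + 5/x^2.
x = 0 is a singular point because the y'-coefficient -5/x has a pole at x = 0 and the y-coefficient -3 + 1/x + 5/x^2 has a pole at x = 0.
It is a regular singular point because x P_1(x) = p(x) = -5 and x^2 P_2(x) = q(x) = -3x^2 + x + 5 are polynomials, hence analytic at x = 0.
p(0) = -5,  q(0) = 5.
Indicial equation: r(r-1) + p(0) r + q(0) = 0, i.e. r^2 + (p(0) - 1) r + q(0) = 0, i.e. r^2 - 6 r + 5 = 0.
Discriminant: (-6)^2 - 4(5) = 16, so r = (6 ± 4)/2.
Solving: r_1 = 5, r_2 = 1.

indicial: r^2 - 6 r + 5 = 0; roots r_1 = 5, r_2 = 1


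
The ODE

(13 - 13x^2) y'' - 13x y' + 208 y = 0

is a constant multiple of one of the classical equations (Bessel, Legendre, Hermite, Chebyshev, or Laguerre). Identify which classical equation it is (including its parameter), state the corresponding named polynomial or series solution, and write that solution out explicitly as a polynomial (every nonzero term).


All three coefficients share the factor 13; dividing through by 13 gives  (1 - x^2) y'' - x y' + 16 y = 0.
This matches the Chebyshev equation (1 - x^2) y'' - x y' + n^2 y = 0 (note the -x y' term, not -2x y') with n^2 = 16, so n = 4; the polynomial solution is T_4(x).
With y = sum_k a_k x^k, matching x^k gives (k+2)(k+1) a_{k+2} = (k^2 - n^2) a_k = (k - 4)(k + 4) a_k. The right side vanishes at k = 4, so the series with the parity of 4 terminates at degree 4.
Standard normalization: leading coefficient of T_n is 2^(n-1), so a_4 = 2^3 = 8. Work downward with a_k = (k+1)(k+2) a_{k+2} / ((k - 4)(k + 4)):
  a_2 = (3)(4)(8) / ((2 - 4)(2 + 4)) = 96/(-12) = -8
  a_0 = (1)(2)(-8) / ((0 - 4)(0 + 4)) = -16/(-16) = 1
Hence T_4(x) = 8 x^4 - 8 x^2 + 1.

T_4(x); series = 8 x^4 - 8 x^2 + 1


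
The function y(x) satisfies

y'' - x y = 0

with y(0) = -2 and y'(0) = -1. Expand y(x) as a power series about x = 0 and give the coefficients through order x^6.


Ansatz: y(x) = sum_{n>=0} a_n x^n, so y'(x) = sum_{n>=1} n a_n x^(n-1) and y''(x) = sum_{n>=2} n(n-1) a_n x^(n-2).
Substitute into P(x) y'' + Q(x) y' + R(x) y = 0 with P(x) = 1, Q(x) = 0, R(x) = -x, and match powers of x.
Initial conditions: a_0 = -2, a_1 = -1.
Setting the coefficient of each power of x to zero and solving order by order (substituting the coefficients already found):
  x^0: 2 a_2 = 0  ->  a_2 = 0
  x^1: 6 a_3 - a_0 = 0  ->  6 a_3 = a_0 = -2  ->  a_3 = -1/3
  x^2: 12 a_4 - a_1 = 0  ->  12 a_4 = a_1 = -1  ->  a_4 = -1/12
  x^3: 20 a_5 - a_2 = 0  ->  20 a_5 = a_2 = 0  ->  a_5 = 0
  x^4: 30 a_6 - a_3 = 0  ->  30 a_6 = a_3 = -1/3  ->  a_6 = -1/90
Truncated series: y(x) = -2 - x - (1/3) x^3 - (1/12) x^4 - (1/90) x^6 + O(x^7).

a_0 = -2; a_1 = -1; a_2 = 0; a_3 = -1/3; a_4 = -1/12; a_5 = 0; a_6 = -1/90


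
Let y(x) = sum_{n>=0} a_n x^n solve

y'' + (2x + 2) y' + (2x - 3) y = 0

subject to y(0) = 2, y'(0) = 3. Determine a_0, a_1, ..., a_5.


Ansatz: y(x) = sum_{n>=0} a_n x^n, so y'(x) = sum_{n>=1} n a_n x^(n-1) and y''(x) = sum_{n>=2} n(n-1) a_n x^(n-2).
Substitute into P(x) y'' + Q(x) y' + R(x) y = 0 with P(x) = 1, Q(x) = 2x + 2, R(x) = 2x - 3, and match powers of x.
Initial conditions: a_0 = 2, a_1 = 3.
Setting the coefficient of each power of x to zero and solving order by order (substituting the coefficients already found):
  x^0: 2 a_2 + 2 a_1 - 3 a_0 = 0  ->  2 a_2 = -2 a_1 + 3 a_0 = 0  ->  a_2 = 0
  x^1: 6 a_3 + 4 a_2 - a_1 + 2 a_0 = 0  ->  6 a_3 = -4 a_2 + a_1 - 2 a_0 = -1  ->  a_3 = -1/6
  x^2: 12 a_4 + 6 a_3 + a_2 + 2 a_1 = 0  ->  12 a_4 = -6 a_3 - a_2 - 2 a_1 = -5  ->  a_4 = -5/12
  x^3: 20 a_5 + 8 a_4 + 3 a_3 + 2 a_2 = 0  ->  20 a_5 = -8 a_4 - 3 a_3 - 2 a_2 = 23/6  ->  a_5 = 23/120
Truncated series: y(x) = 2 + 3 x - (1/6) x^3 - (5/12) x^4 + (23/120) x^5 + O(x^6).

a_0 = 2; a_1 = 3; a_2 = 0; a_3 = -1/6; a_4 = -5/12; a_5 = 23/120


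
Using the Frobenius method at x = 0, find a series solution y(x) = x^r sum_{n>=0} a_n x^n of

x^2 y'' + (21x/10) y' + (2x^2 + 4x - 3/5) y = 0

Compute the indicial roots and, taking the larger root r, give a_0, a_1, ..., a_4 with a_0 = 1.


Write in Frobenius form y'' + (p(x)/x) y' + (q(x)/x^2) y = 0:
  p(x) = 21/10,  q(x) = 2x^2 + 4x - 3/5.
Indicial equation: r(r-1) + (21/10) r + (-3/5) = 0 -> roots r_1 = 2/5, r_2 = -3/2.
Take r = r_1 = 2/5. Let y(x) = x^r sum_{n>=0} a_n x^n with a_0 = 1.
Substitute y = x^r sum a_n x^n and match x^{r+n}. The recurrence is
  D(n) a_n + 4 a_{n-1} + 2 a_{n-2} = 0,  where D(n) = (r+n)(r+n-1) + (21/10)(r+n) + (-3/5).
  a_n = [-4 a_{n-1} - 2 a_{n-2}] / D(n).
Since the indicial polynomial factors as (r - r_1)(r - r_2), D(n) = (r_1 + n - r_1)(r_1 + n - r_2) = n(n + 19/10).
Evaluating step by step (a_0 = 1):
  n = 1: D(1) = 1(1 + 19/10) = 29/10; numerator = -4(1) = -4; a_1 = (-4)/(29/10) = -40/29
  n = 2: D(2) = 2(2 + 19/10) = 39/5; numerator = -4(-40/29) - 2(1) = 102/29; a_2 = (102/29)/(39/5) = 170/377
  n = 3: D(3) = 3(3 + 19/10) = 147/10; numerator = -4(170/377) - 2(-40/29) = 360/377; a_3 = (360/377)/(147/10) = 1200/18473
  n = 4: D(4) = 4(4 + 19/10) = 118/5; numerator = -4(1200/18473) - 2(170/377) = -740/637; a_4 = (-740/637)/(118/5) = -1850/37583

r = 2/5; a_0 = 1; a_1 = -40/29; a_2 = 170/377; a_3 = 1200/18473; a_4 = -1850/37583


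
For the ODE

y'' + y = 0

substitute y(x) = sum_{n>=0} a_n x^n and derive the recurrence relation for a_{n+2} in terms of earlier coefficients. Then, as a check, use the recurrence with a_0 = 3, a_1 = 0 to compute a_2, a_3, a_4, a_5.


Substitute y = sum_n a_n x^n into y'' + (const) y = 0.
y''(x) = sum_{n>=0} (n+2)(n+1) a_{n+2} x^n.
The ODE becomes sum_n [(n+2)(n+1) a_{n+2} + 1 a_n] x^n = 0.
Setting each coefficient to zero gives the recurrence:
  (n+2)(n+1) a_{n+2} + 1 a_n = 0,
  a_{n+2} = -1 / ((n+1)(n+2)) a_n.

Check with a_0 = 3, a_1 = 0 (apply the recurrence for n = 0, 1, 2, 3): a_0 = 3, a_1 = 0, a_2 = -3/2, a_3 = 0, a_4 = 1/8, a_5 = 0.

a_{n+2} = -1/((n+1)(n+2)) * a_n; check: a_0 = 3, a_1 = 0, a_2 = -3/2, a_3 = 0, a_4 = 1/8, a_5 = 0


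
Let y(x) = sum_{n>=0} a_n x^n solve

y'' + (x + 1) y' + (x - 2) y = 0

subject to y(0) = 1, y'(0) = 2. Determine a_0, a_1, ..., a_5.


Ansatz: y(x) = sum_{n>=0} a_n x^n, so y'(x) = sum_{n>=1} n a_n x^(n-1) and y''(x) = sum_{n>=2} n(n-1) a_n x^(n-2).
Substitute into P(x) y'' + Q(x) y' + R(x) y = 0 with P(x) = 1, Q(x) = x + 1, R(x) = x - 2, and match powers of x.
Initial conditions: a_0 = 1, a_1 = 2.
Setting the coefficient of each power of x to zero and solving order by order (substituting the coefficients already found):
  x^0: 2 a_2 + a_1 - 2 a_0 = 0  ->  2 a_2 = -a_1 + 2 a_0 = 0  ->  a_2 = 0
  x^1: 6 a_3 + 2 a_2 - a_1 + a_0 = 0  ->  6 a_3 = -2 a_2 + a_1 - a_0 = 1  ->  a_3 = 1/6
  x^2: 12 a_4 + 3 a_3 + a_1 = 0  ->  12 a_4 = -3 a_3 - a_1 = -5/2  ->  a_4 = -5/24
  x^3: 20 a_5 + 4 a_4 + a_3 + a_2 = 0  ->  20 a_5 = -4 a_4 - a_3 - a_2 = 2/3  ->  a_5 = 1/30
Truncated series: y(x) = 1 + 2 x + (1/6) x^3 - (5/24) x^4 + (1/30) x^5 + O(x^6).

a_0 = 1; a_1 = 2; a_2 = 0; a_3 = 1/6; a_4 = -5/24; a_5 = 1/30


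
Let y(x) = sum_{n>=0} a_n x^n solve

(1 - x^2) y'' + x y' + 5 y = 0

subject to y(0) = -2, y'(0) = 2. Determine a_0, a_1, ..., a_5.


Ansatz: y(x) = sum_{n>=0} a_n x^n, so y'(x) = sum_{n>=1} n a_n x^(n-1) and y''(x) = sum_{n>=2} n(n-1) a_n x^(n-2).
Substitute into P(x) y'' + Q(x) y' + R(x) y = 0 with P(x) = 1 - x^2, Q(x) = x, R(x) = 5, and match powers of x.
Initial conditions: a_0 = -2, a_1 = 2.
Setting the coefficient of each power of x to zero and solving order by order (substituting the coefficients already found):
  x^0: 2 a_2 + 5 a_0 = 0  ->  2 a_2 = -5 a_0 = 10  ->  a_2 = 5
  x^1: 6 a_3 + 6 a_1 = 0  ->  6 a_3 = -6 a_1 = -12  ->  a_3 = -2
  x^2: 12 a_4 + 5 a_2 = 0  ->  12 a_4 = -5 a_2 = -25  ->  a_4 = -25/12
  x^3: 20 a_5 + 2 a_3 = 0  ->  20 a_5 = -2 a_3 = 4  ->  a_5 = 1/5
Truncated series: y(x) = -2 + 2 x + 5 x^2 - 2 x^3 - (25/12) x^4 + (1/5) x^5 + O(x^6).

a_0 = -2; a_1 = 2; a_2 = 5; a_3 = -2; a_4 = -25/12; a_5 = 1/5


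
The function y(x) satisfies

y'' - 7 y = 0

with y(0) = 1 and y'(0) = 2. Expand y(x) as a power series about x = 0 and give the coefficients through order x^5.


Ansatz: y(x) = sum_{n>=0} a_n x^n, so y'(x) = sum_{n>=1} n a_n x^(n-1) and y''(x) = sum_{n>=2} n(n-1) a_n x^(n-2).
Substitute into P(x) y'' + Q(x) y' + R(x) y = 0 with P(x) = 1, Q(x) = 0, R(x) = -7, and match powers of x.
Initial conditions: a_0 = 1, a_1 = 2.
Setting the coefficient of each power of x to zero and solving order by order (substituting the coefficients already found):
  x^0: 2 a_2 - 7 a_0 = 0  ->  2 a_2 = 7 a_0 = 7  ->  a_2 = 7/2
  x^1: 6 a_3 - 7 a_1 = 0  ->  6 a_3 = 7 a_1 = 14  ->  a_3 = 7/3
  x^2: 12 a_4 - 7 a_2 = 0  ->  12 a_4 = 7 a_2 = 49/2  ->  a_4 = 49/24
  x^3: 20 a_5 - 7 a_3 = 0  ->  20 a_5 = 7 a_3 = 49/3  ->  a_5 = 49/60
Truncated series: y(x) = 1 + 2 x + (7/2) x^2 + (7/3) x^3 + (49/24) x^4 + (49/60) x^5 + O(x^6).

a_0 = 1; a_1 = 2; a_2 = 7/2; a_3 = 7/3; a_4 = 49/24; a_5 = 49/60


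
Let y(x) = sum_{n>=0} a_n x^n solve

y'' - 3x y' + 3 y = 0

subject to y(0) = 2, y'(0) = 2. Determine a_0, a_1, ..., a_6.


Ansatz: y(x) = sum_{n>=0} a_n x^n, so y'(x) = sum_{n>=1} n a_n x^(n-1) and y''(x) = sum_{n>=2} n(n-1) a_n x^(n-2).
Substitute into P(x) y'' + Q(x) y' + R(x) y = 0 with P(x) = 1, Q(x) = -3x, R(x) = 3, and match powers of x.
Initial conditions: a_0 = 2, a_1 = 2.
Setting the coefficient of each power of x to zero and solving order by order (substituting the coefficients already found):
  x^0: 2 a_2 + 3 a_0 = 0  ->  2 a_2 = -3 a_0 = -6  ->  a_2 = -3
  x^1: 6 a_3 = 0  ->  a_3 = 0
  x^2: 12 a_4 - 3 a_2 = 0  ->  12 a_4 = 3 a_2 = -9  ->  a_4 = -3/4
  x^3: 20 a_5 - 6 a_3 = 0  ->  20 a_5 = 6 a_3 = 0  ->  a_5 = 0
  x^4: 30 a_6 - 9 a_4 = 0  ->  30 a_6 = 9 a_4 = -27/4  ->  a_6 = -9/40
Truncated series: y(x) = 2 + 2 x - 3 x^2 - (3/4) x^4 - (9/40) x^6 + O(x^7).

a_0 = 2; a_1 = 2; a_2 = -3; a_3 = 0; a_4 = -3/4; a_5 = 0; a_6 = -9/40


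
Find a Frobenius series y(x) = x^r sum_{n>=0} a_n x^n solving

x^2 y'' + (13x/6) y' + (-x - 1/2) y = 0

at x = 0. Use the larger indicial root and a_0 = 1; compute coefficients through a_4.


Write in Frobenius form y'' + (p(x)/x) y' + (q(x)/x^2) y = 0:
  p(x) = 13/6,  q(x) = -x - 1/2.
Indicial equation: r(r-1) + (13/6) r + (-1/2) = 0 -> roots r_1 = 1/3, r_2 = -3/2.
Take r = r_1 = 1/3. Let y(x) = x^r sum_{n>=0} a_n x^n with a_0 = 1.
Substitute y = x^r sum a_n x^n and match x^{r+n}. The recurrence is
  D(n) a_n - 1 a_{n-1} = 0,  where D(n) = (r+n)(r+n-1) + (13/6)(r+n) + (-1/2).
  a_n = 1 / D(n) * a_{n-1}.
Since the indicial polynomial factors as (r - r_1)(r - r_2), D(n) = (r_1 + n - r_1)(r_1 + n - r_2) = n(n + 11/6).
Evaluating step by step (a_0 = 1):
  n = 1: D(1) = 1(1 + 11/6) = 17/6; numerator = 1(1) = 1; a_1 = (1)/(17/6) = 6/17
  n = 2: D(2) = 2(2 + 11/6) = 23/3; numerator = 1(6/17) = 6/17; a_2 = (6/17)/(23/3) = 18/391
  n = 3: D(3) = 3(3 + 11/6) = 29/2; numerator = 1(18/391) = 18/391; a_3 = (18/391)/(29/2) = 36/11339
  n = 4: D(4) = 4(4 + 11/6) = 70/3; numerator = 1(36/11339) = 36/11339; a_4 = (36/11339)/(70/3) = 54/396865

r = 1/3; a_0 = 1; a_1 = 6/17; a_2 = 18/391; a_3 = 36/11339; a_4 = 54/396865


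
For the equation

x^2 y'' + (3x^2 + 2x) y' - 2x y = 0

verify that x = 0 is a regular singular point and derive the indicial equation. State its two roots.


Divide by x^2 to reach normal form y'' + P_1(x) y' + P_2(x) y = 0 with P_1(x) = 3 + 2/x and P_2(x) = -2/x.
x = 0 is a singular point because the y'-coefficient 3 + 2/x has a pole at x = 0 and the y-coefficient -2/x has a pole at x = 0.
It is a regular singular point because x P_1(x) = p(x) = 3x + 2 and x^2 P_2(x) = q(x) = -2x are polynomials, hence analytic at x = 0.
p(0) = 2,  q(0) = 0.
Indicial equation: r(r-1) + p(0) r + q(0) = 0, i.e. r^2 + (p(0) - 1) r + q(0) = 0, i.e. r^2 + 1 r = 0.
Discriminant: (1)^2 - 4(0) = 1, so r = (-1 ± 1)/2.
Solving: r_1 = 0, r_2 = -1.

indicial: r^2 + 1 r = 0; roots r_1 = 0, r_2 = -1


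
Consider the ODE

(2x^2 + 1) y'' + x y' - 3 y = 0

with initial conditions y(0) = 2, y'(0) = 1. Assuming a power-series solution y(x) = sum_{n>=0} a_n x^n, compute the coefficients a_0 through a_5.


Ansatz: y(x) = sum_{n>=0} a_n x^n, so y'(x) = sum_{n>=1} n a_n x^(n-1) and y''(x) = sum_{n>=2} n(n-1) a_n x^(n-2).
Substitute into P(x) y'' + Q(x) y' + R(x) y = 0 with P(x) = 2x^2 + 1, Q(x) = x, R(x) = -3, and match powers of x.
Initial conditions: a_0 = 2, a_1 = 1.
Setting the coefficient of each power of x to zero and solving order by order (substituting the coefficients already found):
  x^0: 2 a_2 - 3 a_0 = 0  ->  2 a_2 = 3 a_0 = 6  ->  a_2 = 3
  x^1: 6 a_3 - 2 a_1 = 0  ->  6 a_3 = 2 a_1 = 2  ->  a_3 = 1/3
  x^2: 12 a_4 + 3 a_2 = 0  ->  12 a_4 = -3 a_2 = -9  ->  a_4 = -3/4
  x^3: 20 a_5 + 12 a_3 = 0  ->  20 a_5 = -12 a_3 = -4  ->  a_5 = -1/5
Truncated series: y(x) = 2 + x + 3 x^2 + (1/3) x^3 - (3/4) x^4 - (1/5) x^5 + O(x^6).

a_0 = 2; a_1 = 1; a_2 = 3; a_3 = 1/3; a_4 = -3/4; a_5 = -1/5


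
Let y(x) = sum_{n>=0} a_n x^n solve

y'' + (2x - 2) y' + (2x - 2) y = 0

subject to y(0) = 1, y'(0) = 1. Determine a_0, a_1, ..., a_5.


Ansatz: y(x) = sum_{n>=0} a_n x^n, so y'(x) = sum_{n>=1} n a_n x^(n-1) and y''(x) = sum_{n>=2} n(n-1) a_n x^(n-2).
Substitute into P(x) y'' + Q(x) y' + R(x) y = 0 with P(x) = 1, Q(x) = 2x - 2, R(x) = 2x - 2, and match powers of x.
Initial conditions: a_0 = 1, a_1 = 1.
Setting the coefficient of each power of x to zero and solving order by order (substituting the coefficients already found):
  x^0: 2 a_2 - 2 a_1 - 2 a_0 = 0  ->  2 a_2 = 2 a_1 + 2 a_0 = 4  ->  a_2 = 2
  x^1: 6 a_3 - 4 a_2 + 2 a_0 = 0  ->  6 a_3 = 4 a_2 - 2 a_0 = 6  ->  a_3 = 1
  x^2: 12 a_4 - 6 a_3 + 2 a_2 + 2 a_1 = 0  ->  12 a_4 = 6 a_3 - 2 a_2 - 2 a_1 = 0  ->  a_4 = 0
  x^3: 20 a_5 - 8 a_4 + 4 a_3 + 2 a_2 = 0  ->  20 a_5 = 8 a_4 - 4 a_3 - 2 a_2 = -8  ->  a_5 = -2/5
Truncated series: y(x) = 1 + x + 2 x^2 + x^3 - (2/5) x^5 + O(x^6).

a_0 = 1; a_1 = 1; a_2 = 2; a_3 = 1; a_4 = 0; a_5 = -2/5


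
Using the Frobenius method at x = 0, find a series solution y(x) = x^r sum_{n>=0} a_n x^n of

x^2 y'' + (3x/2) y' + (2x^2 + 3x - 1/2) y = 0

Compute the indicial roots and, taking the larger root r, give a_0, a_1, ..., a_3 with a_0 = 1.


Write in Frobenius form y'' + (p(x)/x) y' + (q(x)/x^2) y = 0:
  p(x) = 3/2,  q(x) = 2x^2 + 3x - 1/2.
Indicial equation: r(r-1) + (3/2) r + (-1/2) = 0 -> roots r_1 = 1/2, r_2 = -1.
Take r = r_1 = 1/2. Let y(x) = x^r sum_{n>=0} a_n x^n with a_0 = 1.
Substitute y = x^r sum a_n x^n and match x^{r+n}. The recurrence is
  D(n) a_n + 3 a_{n-1} + 2 a_{n-2} = 0,  where D(n) = (r+n)(r+n-1) + (3/2)(r+n) + (-1/2).
  a_n = [-3 a_{n-1} - 2 a_{n-2}] / D(n).
Since the indicial polynomial factors as (r - r_1)(r - r_2), D(n) = (r_1 + n - r_1)(r_1 + n - r_2) = n(n + 3/2).
Evaluating step by step (a_0 = 1):
  n = 1: D(1) = 1(1 + 3/2) = 5/2; numerator = -3(1) = -3; a_1 = (-3)/(5/2) = -6/5
  n = 2: D(2) = 2(2 + 3/2) = 7; numerator = -3(-6/5) - 2(1) = 8/5; a_2 = (8/5)/(7) = 8/35
  n = 3: D(3) = 3(3 + 3/2) = 27/2; numerator = -3(8/35) - 2(-6/5) = 12/7; a_3 = (12/7)/(27/2) = 8/63

r = 1/2; a_0 = 1; a_1 = -6/5; a_2 = 8/35; a_3 = 8/63


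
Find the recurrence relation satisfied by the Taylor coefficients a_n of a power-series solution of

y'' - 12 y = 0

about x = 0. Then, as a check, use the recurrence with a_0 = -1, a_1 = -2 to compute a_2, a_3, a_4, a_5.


Substitute y = sum_n a_n x^n into y'' + (const) y = 0.
y''(x) = sum_{n>=0} (n+2)(n+1) a_{n+2} x^n.
The ODE becomes sum_n [(n+2)(n+1) a_{n+2} - 12 a_n] x^n = 0.
Setting each coefficient to zero gives the recurrence:
  (n+2)(n+1) a_{n+2} - 12 a_n = 0,
  a_{n+2} = 12 / ((n+1)(n+2)) a_n.

Check with a_0 = -1, a_1 = -2 (apply the recurrence for n = 0, 1, 2, 3): a_0 = -1, a_1 = -2, a_2 = -6, a_3 = -4, a_4 = -6, a_5 = -12/5.

a_{n+2} = 12/((n+1)(n+2)) * a_n; check: a_0 = -1, a_1 = -2, a_2 = -6, a_3 = -4, a_4 = -6, a_5 = -12/5


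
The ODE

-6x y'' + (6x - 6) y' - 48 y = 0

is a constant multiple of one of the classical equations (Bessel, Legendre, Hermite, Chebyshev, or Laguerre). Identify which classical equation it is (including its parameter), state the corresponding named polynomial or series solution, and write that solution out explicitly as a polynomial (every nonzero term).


All three coefficients share the factor -6; dividing through by -6 gives  x y'' + (1 - x) y' + 8 y = 0.
This matches the Laguerre equation x y'' + (1 - x) y' + n y = 0 with n = 8; the polynomial solution is L_8(x).
With y = sum_k a_k x^k, matching x^k gives (k+1)k a_{k+1} + (k+1) a_{k+1} - k a_k + n a_k = 0, i.e. (k+1)^2 a_{k+1} = (k - n) a_k = (k - 8) a_k. The right side vanishes at k = 8, so the series terminates at degree 8.
Standard normalization L_n(0) = 1 gives a_0 = 1. Work upward with a_{k+1} = (k - 8) a_k / (k+1)^2:
  a_1 = (0 - 8)(1) / 1^2 = -8/1 = -8
  a_2 = (1 - 8)(-8) / 2^2 = 56/4 = 14
  a_3 = (2 - 8)(14) / 3^2 = -84/9 = -28/3
  a_4 = (3 - 8)(-28/3) / 4^2 = (140/3)/16 = 35/12
  a_5 = (4 - 8)(35/12) / 5^2 = (-35/3)/25 = -7/15
  a_6 = (5 - 8)(-7/15) / 6^2 = (7/5)/36 = 7/180
  a_7 = (6 - 8)(7/180) / 7^2 = (-7/90)/49 = -1/630
  a_8 = (7 - 8)(-1/630) / 8^2 = (1/630)/64 = 1/40320
Hence L_8(x) = x^8/40320 - x^7/630 + 7 x^6/180 - 7 x^5/15 + 35 x^4/12 - 28 x^3/3 + 14 x^2 - 8 x + 1.

L_8(x); series = x^8/40320 - x^7/630 + 7 x^6/180 - 7 x^5/15 + 35 x^4/12 - 28 x^3/3 + 14 x^2 - 8 x + 1


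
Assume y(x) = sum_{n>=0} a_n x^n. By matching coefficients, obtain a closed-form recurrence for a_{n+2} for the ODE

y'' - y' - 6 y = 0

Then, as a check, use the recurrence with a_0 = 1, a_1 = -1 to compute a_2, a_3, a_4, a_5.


Substitute y = sum_n a_n x^n.
y''(x) has coefficient (n+2)(n+1) a_{n+2} at x^n;
-y'(x) has coefficient -(n+1) a_{n+1} at x^n;
-6 y(x) has coefficient -6 a_n at x^n.
Matching x^n: (n+2)(n+1) a_{n+2} - (n+1) a_{n+1} - 6 a_n = 0.
Thus a_{n+2} = [(n+1) a_{n+1} + 6 a_n] / ((n+1)(n+2)).

Check with a_0 = 1, a_1 = -1 (apply the recurrence for n = 0, 1, 2, 3): a_0 = 1, a_1 = -1, a_2 = 5/2, a_3 = -1/6, a_4 = 29/24, a_5 = 23/120.

a_(n+2) = [(n+1) a_(n+1) + 6 a_n] / ((n+1)(n+2)); check: a_0 = 1, a_1 = -1, a_2 = 5/2, a_3 = -1/6, a_4 = 29/24, a_5 = 23/120


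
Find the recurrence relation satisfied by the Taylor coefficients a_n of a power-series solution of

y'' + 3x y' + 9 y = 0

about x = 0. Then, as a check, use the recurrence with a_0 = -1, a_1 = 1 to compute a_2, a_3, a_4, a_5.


Substitute y = sum_n a_n x^n.
y''(x) has coefficient (n+2)(n+1) a_{n+2} at x^n;
3 x y'(x) has coefficient 3 n a_n at x^n (shift);
9 y(x) has coefficient 9 a_n at x^n.
Matching x^n: (n+2)(n+1) a_{n+2} + (3n + 9) a_n = 0.
Thus a_{n+2} = (-3n - 9) / ((n+1)(n+2)) * a_n.

Check with a_0 = -1, a_1 = 1 (apply the recurrence for n = 0, 1, 2, 3): a_0 = -1, a_1 = 1, a_2 = 9/2, a_3 = -2, a_4 = -45/8, a_5 = 9/5.

a_(n+2) = (-3n - 9) / ((n+1)(n+2)) * a_n; check: a_0 = -1, a_1 = 1, a_2 = 9/2, a_3 = -2, a_4 = -45/8, a_5 = 9/5


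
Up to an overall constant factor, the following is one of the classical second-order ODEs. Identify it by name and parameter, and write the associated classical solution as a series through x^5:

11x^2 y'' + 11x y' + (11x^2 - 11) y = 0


All three coefficients share the factor 11; dividing through by 11 gives  x^2 y'' + x y' + (x^2 - 1) y = 0.
This matches the Bessel equation x^2 y'' + x y' + (x^2 - nu^2) y = 0 with nu^2 = 1, so nu = 1; the solution bounded at x = 0 is J_1(x).
Frobenius at x = 0: indicial roots ±nu; for r = nu the recurrence k(k + 2nu) c_k = -c_{k-2} gives the standard series J_nu(x) = sum_{k>=0} (-1)^k / (k! (k+nu)!) (x/2)^(2k+nu). Evaluate the first 3 terms:
  k = 0: (-1)^0 / (0! * 1! * 2^1) x^1 = 1/(1*1*2) x^1 = (1/2) x^1
  k = 1: (-1)^1 / (1! * 2! * 2^3) x^3 = -1/(1*2*8) x^3 = (-1/16) x^3
  k = 2: (-1)^2 / (2! * 3! * 2^5) x^5 = 1/(2*6*32) x^5 = (1/384) x^5
Hence J_1(x) = x^5/384 - x^3/16 + x/2 + ....

J_1(x); series = x^5/384 - x^3/16 + x/2


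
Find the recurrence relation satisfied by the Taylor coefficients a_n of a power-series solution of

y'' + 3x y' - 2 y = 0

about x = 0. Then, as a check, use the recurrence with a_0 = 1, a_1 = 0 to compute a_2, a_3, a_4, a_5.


Substitute y = sum_n a_n x^n.
y''(x) has coefficient (n+2)(n+1) a_{n+2} at x^n;
3 x y'(x) has coefficient 3 n a_n at x^n (shift);
-2 y(x) has coefficient -2 a_n at x^n.
Matching x^n: (n+2)(n+1) a_{n+2} + (3n - 2) a_n = 0.
Thus a_{n+2} = (-3n + 2) / ((n+1)(n+2)) * a_n.

Check with a_0 = 1, a_1 = 0 (apply the recurrence for n = 0, 1, 2, 3): a_0 = 1, a_1 = 0, a_2 = 1, a_3 = 0, a_4 = -1/3, a_5 = 0.

a_(n+2) = (-3n + 2) / ((n+1)(n+2)) * a_n; check: a_0 = 1, a_1 = 0, a_2 = 1, a_3 = 0, a_4 = -1/3, a_5 = 0


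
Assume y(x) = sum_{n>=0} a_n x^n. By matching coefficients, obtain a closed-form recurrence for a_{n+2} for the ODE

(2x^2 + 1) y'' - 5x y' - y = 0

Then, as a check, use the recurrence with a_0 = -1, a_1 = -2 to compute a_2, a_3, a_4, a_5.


Substitute y = sum_n a_n x^n.
(1 + 2 x^2) y'' contributes (n+2)(n+1) a_{n+2} + 2 n(n-1) a_n at x^n.
-5 x y'(x) contributes -5 n a_n at x^n.
-y(x) contributes -1 a_n at x^n.
Matching x^n: (n+2)(n+1) a_{n+2} + (2 n(n-1) - 5 n - 1) a_n = 0.
Thus a_{n+2} = (-2 n(n-1) + 5 n + 1) / ((n+1)(n+2)) * a_n.

Check with a_0 = -1, a_1 = -2 (apply the recurrence for n = 0, 1, 2, 3): a_0 = -1, a_1 = -2, a_2 = -1/2, a_3 = -2, a_4 = -7/24, a_5 = -2/5.

a_(n+2) = (-2 n(n-1) + 5 n + 1) / ((n+1)(n+2)) * a_n; check: a_0 = -1, a_1 = -2, a_2 = -1/2, a_3 = -2, a_4 = -7/24, a_5 = -2/5


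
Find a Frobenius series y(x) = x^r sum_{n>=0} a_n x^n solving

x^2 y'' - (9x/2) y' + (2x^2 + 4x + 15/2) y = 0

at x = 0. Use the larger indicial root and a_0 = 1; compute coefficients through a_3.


Write in Frobenius form y'' + (p(x)/x) y' + (q(x)/x^2) y = 0:
  p(x) = -9/2,  q(x) = 2x^2 + 4x + 15/2.
Indicial equation: r(r-1) + (-9/2) r + (15/2) = 0 -> roots r_1 = 3, r_2 = 5/2.
Take r = r_1 = 3. Let y(x) = x^r sum_{n>=0} a_n x^n with a_0 = 1.
Substitute y = x^r sum a_n x^n and match x^{r+n}. The recurrence is
  D(n) a_n + 4 a_{n-1} + 2 a_{n-2} = 0,  where D(n) = (r+n)(r+n-1) + (-9/2)(r+n) + (15/2).
  a_n = [-4 a_{n-1} - 2 a_{n-2}] / D(n).
Since the indicial polynomial factors as (r - r_1)(r - r_2), D(n) = (r_1 + n - r_1)(r_1 + n - r_2) = n(n + 1/2).
Evaluating step by step (a_0 = 1):
  n = 1: D(1) = 1(1 + 1/2) = 3/2; numerator = -4(1) = -4; a_1 = (-4)/(3/2) = -8/3
  n = 2: D(2) = 2(2 + 1/2) = 5; numerator = -4(-8/3) - 2(1) = 26/3; a_2 = (26/3)/(5) = 26/15
  n = 3: D(3) = 3(3 + 1/2) = 21/2; numerator = -4(26/15) - 2(-8/3) = -8/5; a_3 = (-8/5)/(21/2) = -16/105

r = 3; a_0 = 1; a_1 = -8/3; a_2 = 26/15; a_3 = -16/105


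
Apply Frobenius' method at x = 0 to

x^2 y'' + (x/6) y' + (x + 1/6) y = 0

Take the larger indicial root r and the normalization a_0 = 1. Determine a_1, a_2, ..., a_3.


Write in Frobenius form y'' + (p(x)/x) y' + (q(x)/x^2) y = 0:
  p(x) = 1/6,  q(x) = x + 1/6.
Indicial equation: r(r-1) + (1/6) r + (1/6) = 0 -> roots r_1 = 1/2, r_2 = 1/3.
Take r = r_1 = 1/2. Let y(x) = x^r sum_{n>=0} a_n x^n with a_0 = 1.
Substitute y = x^r sum a_n x^n and match x^{r+n}. The recurrence is
  D(n) a_n + 1 a_{n-1} = 0,  where D(n) = (r+n)(r+n-1) + (1/6)(r+n) + (1/6).
  a_n = -1 / D(n) * a_{n-1}.
Since the indicial polynomial factors as (r - r_1)(r - r_2), D(n) = (r_1 + n - r_1)(r_1 + n - r_2) = n(n + 1/6).
Evaluating step by step (a_0 = 1):
  n = 1: D(1) = 1(1 + 1/6) = 7/6; numerator = -1(1) = -1; a_1 = (-1)/(7/6) = -6/7
  n = 2: D(2) = 2(2 + 1/6) = 13/3; numerator = -1(-6/7) = 6/7; a_2 = (6/7)/(13/3) = 18/91
  n = 3: D(3) = 3(3 + 1/6) = 19/2; numerator = -1(18/91) = -18/91; a_3 = (-18/91)/(19/2) = -36/1729

r = 1/2; a_0 = 1; a_1 = -6/7; a_2 = 18/91; a_3 = -36/1729


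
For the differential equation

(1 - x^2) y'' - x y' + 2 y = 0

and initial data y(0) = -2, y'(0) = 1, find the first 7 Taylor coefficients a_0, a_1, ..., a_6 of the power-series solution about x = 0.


Ansatz: y(x) = sum_{n>=0} a_n x^n, so y'(x) = sum_{n>=1} n a_n x^(n-1) and y''(x) = sum_{n>=2} n(n-1) a_n x^(n-2).
Substitute into P(x) y'' + Q(x) y' + R(x) y = 0 with P(x) = 1 - x^2, Q(x) = -x, R(x) = 2, and match powers of x.
Initial conditions: a_0 = -2, a_1 = 1.
Setting the coefficient of each power of x to zero and solving order by order (substituting the coefficients already found):
  x^0: 2 a_2 + 2 a_0 = 0  ->  2 a_2 = -2 a_0 = 4  ->  a_2 = 2
  x^1: 6 a_3 + a_1 = 0  ->  6 a_3 = -a_1 = -1  ->  a_3 = -1/6
  x^2: 12 a_4 - 2 a_2 = 0  ->  12 a_4 = 2 a_2 = 4  ->  a_4 = 1/3
  x^3: 20 a_5 - 7 a_3 = 0  ->  20 a_5 = 7 a_3 = -7/6  ->  a_5 = -7/120
  x^4: 30 a_6 - 14 a_4 = 0  ->  30 a_6 = 14 a_4 = 14/3  ->  a_6 = 7/45
Truncated series: y(x) = -2 + x + 2 x^2 - (1/6) x^3 + (1/3) x^4 - (7/120) x^5 + (7/45) x^6 + O(x^7).

a_0 = -2; a_1 = 1; a_2 = 2; a_3 = -1/6; a_4 = 1/3; a_5 = -7/120; a_6 = 7/45


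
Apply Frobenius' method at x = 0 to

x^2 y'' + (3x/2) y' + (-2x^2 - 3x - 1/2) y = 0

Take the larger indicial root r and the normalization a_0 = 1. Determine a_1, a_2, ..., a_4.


Write in Frobenius form y'' + (p(x)/x) y' + (q(x)/x^2) y = 0:
  p(x) = 3/2,  q(x) = -2x^2 - 3x - 1/2.
Indicial equation: r(r-1) + (3/2) r + (-1/2) = 0 -> roots r_1 = 1/2, r_2 = -1.
Take r = r_1 = 1/2. Let y(x) = x^r sum_{n>=0} a_n x^n with a_0 = 1.
Substitute y = x^r sum a_n x^n and match x^{r+n}. The recurrence is
  D(n) a_n - 3 a_{n-1} - 2 a_{n-2} = 0,  where D(n) = (r+n)(r+n-1) + (3/2)(r+n) + (-1/2).
  a_n = [3 a_{n-1} + 2 a_{n-2}] / D(n).
Since the indicial polynomial factors as (r - r_1)(r - r_2), D(n) = (r_1 + n - r_1)(r_1 + n - r_2) = n(n + 3/2).
Evaluating step by step (a_0 = 1):
  n = 1: D(1) = 1(1 + 3/2) = 5/2; numerator = 3(1) = 3; a_1 = (3)/(5/2) = 6/5
  n = 2: D(2) = 2(2 + 3/2) = 7; numerator = 3(6/5) + 2(1) = 28/5; a_2 = (28/5)/(7) = 4/5
  n = 3: D(3) = 3(3 + 3/2) = 27/2; numerator = 3(4/5) + 2(6/5) = 24/5; a_3 = (24/5)/(27/2) = 16/45
  n = 4: D(4) = 4(4 + 3/2) = 22; numerator = 3(16/45) + 2(4/5) = 8/3; a_4 = (8/3)/(22) = 4/33

r = 1/2; a_0 = 1; a_1 = 6/5; a_2 = 4/5; a_3 = 16/45; a_4 = 4/33


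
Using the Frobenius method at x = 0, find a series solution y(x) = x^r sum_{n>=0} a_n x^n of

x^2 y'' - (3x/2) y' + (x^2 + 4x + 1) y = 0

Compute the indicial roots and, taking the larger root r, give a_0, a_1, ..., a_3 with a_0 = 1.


Write in Frobenius form y'' + (p(x)/x) y' + (q(x)/x^2) y = 0:
  p(x) = -3/2,  q(x) = x^2 + 4x + 1.
Indicial equation: r(r-1) + (-3/2) r + (1) = 0 -> roots r_1 = 2, r_2 = 1/2.
Take r = r_1 = 2. Let y(x) = x^r sum_{n>=0} a_n x^n with a_0 = 1.
Substitute y = x^r sum a_n x^n and match x^{r+n}. The recurrence is
  D(n) a_n + 4 a_{n-1} + 1 a_{n-2} = 0,  where D(n) = (r+n)(r+n-1) + (-3/2)(r+n) + (1).
  a_n = [-4 a_{n-1} - 1 a_{n-2}] / D(n).
Since the indicial polynomial factors as (r - r_1)(r - r_2), D(n) = (r_1 + n - r_1)(r_1 + n - r_2) = n(n + 3/2).
Evaluating step by step (a_0 = 1):
  n = 1: D(1) = 1(1 + 3/2) = 5/2; numerator = -4(1) = -4; a_1 = (-4)/(5/2) = -8/5
  n = 2: D(2) = 2(2 + 3/2) = 7; numerator = -4(-8/5) - 1(1) = 27/5; a_2 = (27/5)/(7) = 27/35
  n = 3: D(3) = 3(3 + 3/2) = 27/2; numerator = -4(27/35) - 1(-8/5) = -52/35; a_3 = (-52/35)/(27/2) = -104/945

r = 2; a_0 = 1; a_1 = -8/5; a_2 = 27/35; a_3 = -104/945


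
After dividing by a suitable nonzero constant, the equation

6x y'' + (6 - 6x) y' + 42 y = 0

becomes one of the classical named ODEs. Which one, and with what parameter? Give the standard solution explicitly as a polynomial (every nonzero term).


All three coefficients share the factor 6; dividing through by 6 gives  x y'' + (1 - x) y' + 7 y = 0.
This matches the Laguerre equation x y'' + (1 - x) y' + n y = 0 with n = 7; the polynomial solution is L_7(x).
With y = sum_k a_k x^k, matching x^k gives (k+1)k a_{k+1} + (k+1) a_{k+1} - k a_k + n a_k = 0, i.e. (k+1)^2 a_{k+1} = (k - n) a_k = (k - 7) a_k. The right side vanishes at k = 7, so the series terminates at degree 7.
Standard normalization L_n(0) = 1 gives a_0 = 1. Work upward with a_{k+1} = (k - 7) a_k / (k+1)^2:
  a_1 = (0 - 7)(1) / 1^2 = -7/1 = -7
  a_2 = (1 - 7)(-7) / 2^2 = 42/4 = 21/2
  a_3 = (2 - 7)(21/2) / 3^2 = (-105/2)/9 = -35/6
  a_4 = (3 - 7)(-35/6) / 4^2 = (70/3)/16 = 35/24
  a_5 = (4 - 7)(35/24) / 5^2 = (-35/8)/25 = -7/40
  a_6 = (5 - 7)(-7/40) / 6^2 = (7/20)/36 = 7/720
  a_7 = (6 - 7)(7/720) / 7^2 = (-7/720)/49 = -1/5040
Hence L_7(x) = -x^7/5040 + 7 x^6/720 - 7 x^5/40 + 35 x^4/24 - 35 x^3/6 + 21 x^2/2 - 7 x + 1.

L_7(x); series = -x^7/5040 + 7 x^6/720 - 7 x^5/40 + 35 x^4/24 - 35 x^3/6 + 21 x^2/2 - 7 x + 1
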